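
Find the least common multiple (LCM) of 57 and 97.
5529

First find GCD(57, 97) using the Euclidean algorithm:
57 = 0 × 97 + 57
97 = 1 × 57 + 40
57 = 1 × 40 + 17
40 = 2 × 17 + 6
17 = 2 × 6 + 5
6 = 1 × 5 + 1
5 = 5 × 1 + 0
GCD(57, 97) = 1

LCM formula: LCM(a, b) = (a × b) / GCD(a, b)
LCM(57, 97) = (57 × 97) / 1
LCM(57, 97) = 5529 / 1
LCM(57, 97) = 5529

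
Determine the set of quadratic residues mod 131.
QRs mod 131: {1, 3, 4, 5, 7, 9, 11, 12, 13, 15, 16, 20, 21, 25, 27, 28, 33, 34, 35, 36, 38, 39, 41, 43, 44, 45, 46, 48, 49, 52, 53, 55, 58, 59, 60, 61, 62, 63, 64, 65, 74, 75, 77, 80, 81, 84, 89, 91, 94, 99, 100, 101, 102, 105, 107, 108, 109, 112, 113, 114, 117, 121, 123, 125, 129}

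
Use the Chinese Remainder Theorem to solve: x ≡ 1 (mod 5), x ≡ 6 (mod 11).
M = 5 × 11 = 55. M₁ = 11, y₁ ≡ 1 (mod 5). M₂ = 5, y₂ ≡ 9 (mod 11). x = 1×11×1 + 6×5×9 ≡ 6 (mod 55)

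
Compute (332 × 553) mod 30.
26

(332 × 553) = 183596
183596 mod 30 = 26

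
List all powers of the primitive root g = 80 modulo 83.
g^1, g^2, ..., g^{82} mod 83: {80, 9, 56, 81, 6, 65, 54, 4, 71, 36, 58, 75, 24, 11, 50, 16, 35, 61, 66, 51, 13, 44, 34, 64, 57, 78, 15, 38, 52, 10, 53, 7, 62, 63, 60, 69, 42, 40, 46, 28, 82, 3, 74, 27, 2, 77, 18, 29, 79, 12, 47, 25, 8, 59, 72, 33, 67, 48, 22, 17, 32, 70, 39, 49, 19, 26, 5, 68, 45, 31, 73, 30, 76, 21, 20, 23, 14, 41, 43, 37, 55, 1}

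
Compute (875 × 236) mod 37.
3

(875 × 236) = 206500
206500 mod 37 = 3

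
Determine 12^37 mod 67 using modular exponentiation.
Using repeated squaring. 37 = 32 + 4 + 1 (binary 100101). Repeated squaring mod 67: 12^1 ≡ 12; 12^2 ≡ 12² = 144 ≡ 10; 12^4 ≡ 10² = 100 ≡ 33; 12^8 ≡ 33² = 1089 ≡ 17; 12^16 ≡ 17² = 289 ≡ 21; 12^32 ≡ 21² = 441 ≡ 39. Multiply: 12^37 = 12^32 × 12^4 × 12^1 ≡ 39 × 33 × 12 (mod 67): 39 × 33 = 1287 ≡ 14; 14 × 12 = 168 ≡ 34. So 12^37 ≡ 34 (mod 67).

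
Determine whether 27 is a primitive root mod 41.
p - 1 = 40 has prime divisors 2, 5. Check 27^(40/q) mod 41 for each: 27^(40/2) = 27^20 ≡ 40, 27^(40/5) = 27^8 ≡ 1 (mod 41). Since 27^8 ≡ 1 (mod 41), the order of 27 divides 8 (in fact the order is 8) ≠ 40, so it is not a primitive root.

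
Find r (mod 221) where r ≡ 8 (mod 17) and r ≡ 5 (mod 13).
M = 17 × 13 = 221. M₁ = 13, y₁ ≡ 4 (mod 17). M₂ = 17, y₂ ≡ 10 (mod 13). r = 8×13×4 + 5×17×10 ≡ 161 (mod 221)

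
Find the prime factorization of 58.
2 × 29

Divide by primes starting from smallest:
58 ÷ 2 = 29
29 ÷ 29 = 1

58 = 2 × 29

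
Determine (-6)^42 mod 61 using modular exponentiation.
Using repeated squaring. (-6) ≡ 55 (mod 61). 42 = 32 + 8 + 2 (binary 101010). Repeated squaring mod 61: 55^1 ≡ 55; 55^2 ≡ 55² = 3025 ≡ 36; 55^4 ≡ 36² = 1296 ≡ 15; 55^8 ≡ 15² = 225 ≡ 42; 55^16 ≡ 42² = 1764 ≡ 56; 55^32 ≡ 56² = 3136 ≡ 25. Multiply: (-6)^42 ≡ 55^32 × 55^8 × 55^2 ≡ 25 × 42 × 36 (mod 61): 25 × 42 = 1050 ≡ 13; 13 × 36 = 468 ≡ 41. So (-6)^42 ≡ 41 (mod 61).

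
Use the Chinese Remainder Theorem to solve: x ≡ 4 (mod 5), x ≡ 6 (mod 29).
64

Using the Chinese Remainder Theorem:
M = product of moduli = 145
For equation 1: M_1 = 29, 29 ≡ 4 (mod 5), inverse of 29 mod 5 is 4 (check: 4 × 4 = 16 ≡ 1 (mod 5))
For equation 2: M_2 = 5, 5 ≡ 5 (mod 29), inverse of 5 mod 29 is 6 (check: 5 × 6 = 30 ≡ 1 (mod 29))
Combine: x ≡ Σ r_i×M_i×(M_i⁻¹ mod m_i) = 4×29×4 + 6×5×6 = 464 + 180 = 644
644 mod 145 = 64
x ≡ 64 (mod 145)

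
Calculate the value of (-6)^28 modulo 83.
Using repeated squaring. (-6) ≡ 77 (mod 83). 28 = 16 + 8 + 4 (binary 11100). Repeated squaring mod 83: 77^1 ≡ 77; 77^2 ≡ 77² = 5929 ≡ 36; 77^4 ≡ 36² = 1296 ≡ 51; 77^8 ≡ 51² = 2601 ≡ 28; 77^16 ≡ 28² = 784 ≡ 37. Multiply: (-6)^28 ≡ 77^16 × 77^8 × 77^4 ≡ 37 × 28 × 51 (mod 83): 37 × 28 = 1036 ≡ 40; 40 × 51 = 2040 ≡ 48. So (-6)^28 ≡ 48 (mod 83).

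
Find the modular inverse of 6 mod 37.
6^(-1) ≡ 31 (mod 37). Verification: 6 × 31 = 186 ≡ 1 (mod 37)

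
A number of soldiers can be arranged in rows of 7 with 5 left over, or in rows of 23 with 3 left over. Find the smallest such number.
M = 7 × 23 = 161. M₁ = 23, y₁ ≡ 4 (mod 7). M₂ = 7, y₂ ≡ 10 (mod 23). z = 5×23×4 + 3×7×10 ≡ 26 (mod 161). The smallest positive such number is 26.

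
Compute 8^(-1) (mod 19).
12

Using Extended Euclidean Algorithm:
gcd(8, 19) = 1
Bezout coefficients: 8 × -7 + 19 × 3 = 1
So 8 × -7 ≡ 1 (mod 19)
The inverse is -7 mod 19 = 12
Verification: 8 × 12 = 96 = 5 × 19 + 1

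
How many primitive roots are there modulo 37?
12

The number of primitive roots modulo p is φ(p-1) = φ(36)
φ(36) = 12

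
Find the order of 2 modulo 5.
Powers of 2 mod 5: 2^1≡2, 2^2≡4, 2^3≡3, 2^4≡1. Order = 4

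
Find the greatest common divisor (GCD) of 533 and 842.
1

Using the Euclidean algorithm:
533 = 0 × 842 + 533
842 = 1 × 533 + 309
533 = 1 × 309 + 224
309 = 1 × 224 + 85
224 = 2 × 85 + 54
85 = 1 × 54 + 31
54 = 1 × 31 + 23
31 = 1 × 23 + 8
23 = 2 × 8 + 7
8 = 1 × 7 + 1
7 = 7 × 1 + 0

GCD(533, 842) = 1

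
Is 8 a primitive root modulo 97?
No

To verify, check if 8^(96/q) ≢ 1 (mod 97) for each prime divisor q of 96
Divisors of 96 = 96: [1, 2, 3, 4, 6, 8, 12, 16, 24, 32, 48, 96]
  8^(96/2) = 8^48 ≡ 1 (mod 97)
  8^(96/3) = 8^32 ≡ 1 (mod 97)
Conclusion: 8 is not a primitive root modulo 97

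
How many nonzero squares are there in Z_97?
For prime 97, there are (p-1)/2 = (97-1)/2 = 48 quadratic residues (excluding 0).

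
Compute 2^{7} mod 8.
0

Using successive squaring:
Binary expansion of 7: 111
Powers of 2 mod 8 (each is the square of the previous):
  2^1 ≡ 2 (mod 8)
  2^2 ≡ 2² = 4 ≡ 4 (mod 8)
  2^4 ≡ 4² = 16 ≡ 0 (mod 8)
7 = 4 + 2 + 1, so 2^7 = 2^4 × 2^2 × 2^1 ≡ 0 × 4 × 2 (mod 8)
Multiplying step by step:
  0 × 4 = 0 ≡ 0 (mod 8)
  0 × 2 = 0 ≡ 0 (mod 8)
Result: 2^7 ≡ 0 (mod 8)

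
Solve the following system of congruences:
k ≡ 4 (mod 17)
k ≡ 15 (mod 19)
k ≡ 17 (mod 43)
6209

Using the Chinese Remainder Theorem:
M = product of moduli = 13889
For equation 1: M_1 = 817, 817 ≡ 1 (mod 17), inverse of 817 mod 17 is 1 (check: 1 × 1 = 1 ≡ 1 (mod 17))
For equation 2: M_2 = 731, 731 ≡ 9 (mod 19), inverse of 731 mod 19 is 17 (check: 9 × 17 = 153 ≡ 1 (mod 19))
For equation 3: M_3 = 323, 323 ≡ 22 (mod 43), inverse of 323 mod 43 is 2 (check: 22 × 2 = 44 ≡ 1 (mod 43))
Combine: k ≡ Σ r_i×M_i×(M_i⁻¹ mod m_i) = 4×817×1 + 15×731×17 + 17×323×2 = 3268 + 186405 + 10982 = 200655
200655 mod 13889 = 6209
k ≡ 6209 (mod 13889)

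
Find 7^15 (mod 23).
Using repeated squaring. 15 = 8 + 4 + 2 + 1 (binary 1111). Repeated squaring mod 23: 7^1 ≡ 7; 7^2 ≡ 7² = 49 ≡ 3; 7^4 ≡ 3² = 9 ≡ 9; 7^8 ≡ 9² = 81 ≡ 12. Multiply: 7^15 = 7^8 × 7^4 × 7^2 × 7^1 ≡ 12 × 9 × 3 × 7 (mod 23): 12 × 9 = 108 ≡ 16; 16 × 3 = 48 ≡ 2; 2 × 7 = 14 ≡ 14. So 7^15 ≡ 14 (mod 23).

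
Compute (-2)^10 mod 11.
(-2) ≡ 9 (mod 11). 10 = 8 + 2 (binary 1010). Repeated squaring mod 11: 9^1 ≡ 9; 9^2 ≡ 9² = 81 ≡ 4; 9^4 ≡ 4² = 16 ≡ 5; 9^8 ≡ 5² = 25 ≡ 3. Multiply: (-2)^10 ≡ 9^8 × 9^2 ≡ 3 × 4 (mod 11): 3 × 4 = 12 ≡ 1. So (-2)^10 ≡ 1 (mod 11).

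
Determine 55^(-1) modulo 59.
55^(-1) ≡ 44 (mod 59). Verification: 55 × 44 = 2420 ≡ 1 (mod 59)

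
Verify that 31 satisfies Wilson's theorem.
(30)! mod 31 = 30. Since this equals -1 (mod 31), Wilson confirms 31 is prime.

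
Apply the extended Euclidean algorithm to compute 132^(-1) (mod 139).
Extended GCD: 132(-20) + 139(19) = 1. So 132^(-1) ≡ 119 ≡ 119 (mod 139). Verify: 132 × 119 = 15708 ≡ 1 (mod 139)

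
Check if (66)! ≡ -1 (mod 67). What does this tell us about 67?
(66)! mod 67 = 66. Since this equals -1 (mod 67), Wilson confirms 67 is prime.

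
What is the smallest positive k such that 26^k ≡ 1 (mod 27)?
Powers of 26 mod 27: 26^1≡26, 26^2≡1. Order = 2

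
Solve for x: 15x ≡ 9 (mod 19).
12

Since gcd(15, 19) = 1 divides 9, a solution exists.
Multiply both sides by the inverse of 15 mod 19:
  15^(-1) mod 19 = 14
  x ≡ 14 × 9 ≡ 126 ≡ 12 (mod 19)
Verification: 15 × 12 = 180 = 9 × 19 + 9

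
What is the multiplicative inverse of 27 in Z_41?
27^(-1) ≡ 38 (mod 41). Verification: 27 × 38 = 1026 ≡ 1 (mod 41)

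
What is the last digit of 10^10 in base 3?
10 ≡ 1 (mod 3). 10 = 8 + 2 (binary 1010). Repeated squaring mod 3: 1^1 ≡ 1; 1^2 ≡ 1² = 1 ≡ 1; 1^4 ≡ 1² = 1 ≡ 1; 1^8 ≡ 1² = 1 ≡ 1. Multiply: 10^10 ≡ 1^8 × 1^2 ≡ 1 × 1 (mod 3): 1 × 1 = 1 ≡ 1. So 10^10 ≡ 1 (mod 3).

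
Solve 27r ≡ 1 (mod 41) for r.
27^(-1) ≡ 38 (mod 41). Verification: 27 × 38 = 1026 ≡ 1 (mod 41)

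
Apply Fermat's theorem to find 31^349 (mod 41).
By Fermat: 31^{40} ≡ 1 (mod 41). 349 = 8×40 + 29. So 31^{349} ≡ 31^{29} ≡ 4 (mod 41)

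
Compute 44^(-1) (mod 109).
44^(-1) ≡ 57 (mod 109). Verification: 44 × 57 = 2508 ≡ 1 (mod 109)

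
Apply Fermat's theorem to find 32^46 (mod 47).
By Fermat's Little Theorem, 32^{46} ≡ 1 (mod 47) since 47 is prime and gcd(32, 47) = 1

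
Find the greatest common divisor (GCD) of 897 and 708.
3

Using the Euclidean algorithm:
897 = 1 × 708 + 189
708 = 3 × 189 + 141
189 = 1 × 141 + 48
141 = 2 × 48 + 45
48 = 1 × 45 + 3
45 = 15 × 3 + 0

GCD(897, 708) = 3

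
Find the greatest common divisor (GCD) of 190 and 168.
2

Using the Euclidean algorithm:
190 = 1 × 168 + 22
168 = 7 × 22 + 14
22 = 1 × 14 + 8
14 = 1 × 8 + 6
8 = 1 × 6 + 2
6 = 3 × 2 + 0

GCD(190, 168) = 2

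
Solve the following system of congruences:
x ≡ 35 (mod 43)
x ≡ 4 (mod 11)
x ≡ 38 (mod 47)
6571

Using the Chinese Remainder Theorem:
M = product of moduli = 22231
For equation 1: M_1 = 517, 517 ≡ 1 (mod 43), inverse of 517 mod 43 is 1 (check: 1 × 1 = 1 ≡ 1 (mod 43))
For equation 2: M_2 = 2021, 2021 ≡ 8 (mod 11), inverse of 2021 mod 11 is 7 (check: 8 × 7 = 56 ≡ 1 (mod 11))
For equation 3: M_3 = 473, 473 ≡ 3 (mod 47), inverse of 473 mod 47 is 16 (check: 3 × 16 = 48 ≡ 1 (mod 47))
Combine: x ≡ Σ r_i×M_i×(M_i⁻¹ mod m_i) = 35×517×1 + 4×2021×7 + 38×473×16 = 18095 + 56588 + 287584 = 362267
362267 mod 22231 = 6571
x ≡ 6571 (mod 22231)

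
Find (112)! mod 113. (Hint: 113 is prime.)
By Wilson's theorem, (112)! ≡ -1 ≡ 112 (mod 113)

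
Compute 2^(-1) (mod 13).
2^(-1) ≡ 7 (mod 13). Verification: 2 × 7 = 14 ≡ 1 (mod 13)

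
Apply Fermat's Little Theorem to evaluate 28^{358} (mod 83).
25

By Fermat's Little Theorem, a^(p-1) ≡ 1 (mod p) for prime p and gcd(a, p) = 1
Here p = 83, so 28^82 ≡ 1 (mod 83)
We can reduce the exponent: 358 mod 82 = 30
So 28^358 ≡ 28^30 (mod 83)
Computing: 28^30 mod 83 = 25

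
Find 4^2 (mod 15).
2 = 2 (binary 10). Repeated squaring mod 15: 4^1 ≡ 4; 4^2 ≡ 4² = 16 ≡ 1. So 4^2 ≡ 1 (mod 15).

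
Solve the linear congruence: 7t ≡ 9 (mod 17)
11

Since gcd(7, 17) = 1 divides 9, a solution exists.
Multiply both sides by the inverse of 7 mod 17:
  7^(-1) mod 17 = 5
  x ≡ 5 × 9 ≡ 45 ≡ 11 (mod 17)
Verification: 7 × 11 = 77 = 4 × 17 + 9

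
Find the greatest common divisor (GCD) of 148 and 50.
2

Using the Euclidean algorithm:
148 = 2 × 50 + 48
50 = 1 × 48 + 2
48 = 24 × 2 + 0

GCD(148, 50) = 2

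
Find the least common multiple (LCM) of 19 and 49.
931

First find GCD(19, 49) using the Euclidean algorithm:
19 = 0 × 49 + 19
49 = 2 × 19 + 11
19 = 1 × 11 + 8
11 = 1 × 8 + 3
8 = 2 × 3 + 2
3 = 1 × 2 + 1
2 = 2 × 1 + 0
GCD(19, 49) = 1

LCM formula: LCM(a, b) = (a × b) / GCD(a, b)
LCM(19, 49) = (19 × 49) / 1
LCM(19, 49) = 931 / 1
LCM(19, 49) = 931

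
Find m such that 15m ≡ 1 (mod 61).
15^(-1) ≡ 57 (mod 61). Verification: 15 × 57 = 855 ≡ 1 (mod 61)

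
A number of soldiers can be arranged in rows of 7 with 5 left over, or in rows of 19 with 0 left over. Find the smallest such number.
M = 7 × 19 = 133. M₁ = 19, y₁ ≡ 3 (mod 7). M₂ = 7, y₂ ≡ 11 (mod 19). t = 5×19×3 + 0×7×11 ≡ 19 (mod 133). The smallest positive such number is 19.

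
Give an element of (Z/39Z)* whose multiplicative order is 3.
16 has order 3 mod 39 since 16^{3} ≡ 1 (mod 39) and no smaller power works.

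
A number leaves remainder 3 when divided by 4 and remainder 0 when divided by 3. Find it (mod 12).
M = 4 × 3 = 12. M₁ = 3, y₁ ≡ 3 (mod 4). M₂ = 4, y₂ ≡ 1 (mod 3). k = 3×3×3 + 0×4×1 ≡ 3 (mod 12)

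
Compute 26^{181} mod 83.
33

Using successive squaring:
Binary expansion of 181: 10110101
Powers of 26 mod 83 (each is the square of the previous):
  26^1 ≡ 26 (mod 83)
  26^2 ≡ 26² = 676 ≡ 12 (mod 83)
  26^4 ≡ 12² = 144 ≡ 61 (mod 83)
  26^8 ≡ 61² = 3721 ≡ 69 (mod 83)
  26^16 ≡ 69² = 4761 ≡ 30 (mod 83)
  26^32 ≡ 30² = 900 ≡ 70 (mod 83)
  26^64 ≡ 70² = 4900 ≡ 3 (mod 83)
  26^128 ≡ 3² = 9 ≡ 9 (mod 83)
181 = 128 + 32 + 16 + 4 + 1, so 26^181 = 26^128 × 26^32 × 26^16 × 26^4 × 26^1 ≡ 9 × 70 × 30 × 61 × 26 (mod 83)
Multiplying step by step:
  9 × 70 = 630 ≡ 49 (mod 83)
  49 × 30 = 1470 ≡ 59 (mod 83)
  59 × 61 = 3599 ≡ 30 (mod 83)
  30 × 26 = 780 ≡ 33 (mod 83)
Result: 26^181 ≡ 33 (mod 83)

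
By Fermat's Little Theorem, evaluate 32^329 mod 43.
By Fermat: 32^{42} ≡ 1 (mod 43). 329 = 7×42 + 35. So 32^{329} ≡ 32^{35} ≡ 42 (mod 43)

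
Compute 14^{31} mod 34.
28

Using successive squaring:
Binary expansion of 31: 11111
Powers of 14 mod 34 (each is the square of the previous):
  14^1 ≡ 14 (mod 34)
  14^2 ≡ 14² = 196 ≡ 26 (mod 34)
  14^4 ≡ 26² = 676 ≡ 30 (mod 34)
  14^8 ≡ 30² = 900 ≡ 16 (mod 34)
  14^16 ≡ 16² = 256 ≡ 18 (mod 34)
31 = 16 + 8 + 4 + 2 + 1, so 14^31 = 14^16 × 14^8 × 14^4 × 14^2 × 14^1 ≡ 18 × 16 × 30 × 26 × 14 (mod 34)
Multiplying step by step:
  18 × 16 = 288 ≡ 16 (mod 34)
  16 × 30 = 480 ≡ 4 (mod 34)
  4 × 26 = 104 ≡ 2 (mod 34)
  2 × 14 = 28 ≡ 28 (mod 34)
Result: 14^31 ≡ 28 (mod 34)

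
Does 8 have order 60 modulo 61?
p - 1 = 60 has prime divisors 2, 3, 5. Check 8^(60/q) mod 61 for each: 8^(60/2) = 8^30 ≡ 60, 8^(60/3) = 8^20 ≡ 1, 8^(60/5) = 8^12 ≡ 58 (mod 61). Since 8^20 ≡ 1 (mod 61), the order of 8 divides 20 (in fact the order is 20) ≠ 60, so it is not a primitive root.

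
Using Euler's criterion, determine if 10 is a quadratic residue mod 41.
By Euler's criterion: 10^{20} ≡ 1 (mod 41). Since this equals 1, 10 is a QR.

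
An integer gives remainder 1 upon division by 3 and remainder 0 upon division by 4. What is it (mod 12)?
M = 3 × 4 = 12. M₁ = 4, y₁ ≡ 1 (mod 3). M₂ = 3, y₂ ≡ 3 (mod 4). m = 1×4×1 + 0×3×3 ≡ 4 (mod 12). The smallest positive such number is 4.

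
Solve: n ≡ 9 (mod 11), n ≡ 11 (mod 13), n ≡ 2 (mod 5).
M = 11 × 13 × 5 = 715. M₁ = 65, y₁ ≡ 10 (mod 11). M₂ = 55, y₂ ≡ 9 (mod 13). M₃ = 143, y₃ ≡ 2 (mod 5). n = 9×65×10 + 11×55×9 + 2×143×2 ≡ 427 (mod 715)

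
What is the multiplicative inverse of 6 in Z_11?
6^(-1) ≡ 2 (mod 11). Verification: 6 × 2 = 12 ≡ 1 (mod 11)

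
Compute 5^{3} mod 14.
13

Using successive squaring:
Binary expansion of 3: 11
Powers of 5 mod 14 (each is the square of the previous):
  5^1 ≡ 5 (mod 14)
  5^2 ≡ 5² = 25 ≡ 11 (mod 14)
3 = 2 + 1, so 5^3 = 5^2 × 5^1 ≡ 11 × 5 (mod 14)
Multiplying step by step:
  11 × 5 = 55 ≡ 13 (mod 14)
Result: 5^3 ≡ 13 (mod 14)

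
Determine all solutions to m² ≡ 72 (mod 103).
The square roots of 72 mod 103 are 81 and 22. Verify: 81² = 6561 ≡ 72 (mod 103)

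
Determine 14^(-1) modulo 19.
14^(-1) ≡ 15 (mod 19). Verification: 14 × 15 = 210 ≡ 1 (mod 19)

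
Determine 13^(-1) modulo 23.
13^(-1) ≡ 16 (mod 23). Verification: 13 × 16 = 208 ≡ 1 (mod 23)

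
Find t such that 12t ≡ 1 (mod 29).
12^(-1) ≡ 17 (mod 29). Verification: 12 × 17 = 204 ≡ 1 (mod 29)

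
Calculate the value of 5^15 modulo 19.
Using repeated squaring. 15 = 8 + 4 + 2 + 1 (binary 1111). Repeated squaring mod 19: 5^1 ≡ 5; 5^2 ≡ 5² = 25 ≡ 6; 5^4 ≡ 6² = 36 ≡ 17; 5^8 ≡ 17² = 289 ≡ 4. Multiply: 5^15 = 5^8 × 5^4 × 5^2 × 5^1 ≡ 4 × 17 × 6 × 5 (mod 19): 4 × 17 = 68 ≡ 11; 11 × 6 = 66 ≡ 9; 9 × 5 = 45 ≡ 7. So 5^15 ≡ 7 (mod 19).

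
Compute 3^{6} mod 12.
9

Using successive squaring:
Binary expansion of 6: 110
Powers of 3 mod 12 (each is the square of the previous):
  3^1 ≡ 3 (mod 12)
  3^2 ≡ 3² = 9 ≡ 9 (mod 12)
  3^4 ≡ 9² = 81 ≡ 9 (mod 12)
6 = 4 + 2, so 3^6 = 3^4 × 3^2 ≡ 9 × 9 (mod 12)
Multiplying step by step:
  9 × 9 = 81 ≡ 9 (mod 12)
Result: 3^6 ≡ 9 (mod 12)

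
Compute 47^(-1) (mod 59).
54

Using Extended Euclidean Algorithm:
gcd(47, 59) = 1
Bezout coefficients: 47 × -5 + 59 × 4 = 1
So 47 × -5 ≡ 1 (mod 59)
The inverse is -5 mod 59 = 54
Verification: 47 × 54 = 2538 = 43 × 59 + 1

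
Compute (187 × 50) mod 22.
0

(187 × 50) = 9350
9350 mod 22 = 0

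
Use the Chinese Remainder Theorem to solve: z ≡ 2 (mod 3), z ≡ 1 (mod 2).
M = 3 × 2 = 6. M₁ = 2, y₁ ≡ 2 (mod 3). M₂ = 3, y₂ ≡ 1 (mod 2). z = 2×2×2 + 1×3×1 ≡ 5 (mod 6)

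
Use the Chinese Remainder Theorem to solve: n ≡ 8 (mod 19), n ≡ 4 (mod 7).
46

Using the Chinese Remainder Theorem:
M = product of moduli = 133
For equation 1: M_1 = 7, 7 ≡ 7 (mod 19), inverse of 7 mod 19 is 11 (check: 7 × 11 = 77 ≡ 1 (mod 19))
For equation 2: M_2 = 19, 19 ≡ 5 (mod 7), inverse of 19 mod 7 is 3 (check: 5 × 3 = 15 ≡ 1 (mod 7))
Combine: n ≡ Σ r_i×M_i×(M_i⁻¹ mod m_i) = 8×7×11 + 4×19×3 = 616 + 228 = 844
844 mod 133 = 46
n ≡ 46 (mod 133)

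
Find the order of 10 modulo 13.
Powers of 10 mod 13: 10^1≡10, 10^2≡9, 10^3≡12, 10^4≡3, 10^5≡4, 10^6≡1. Order = 6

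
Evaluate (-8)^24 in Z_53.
Using repeated squaring. (-8) ≡ 45 (mod 53). 24 = 16 + 8 (binary 11000). Repeated squaring mod 53: 45^1 ≡ 45; 45^2 ≡ 45² = 2025 ≡ 11; 45^4 ≡ 11² = 121 ≡ 15; 45^8 ≡ 15² = 225 ≡ 13; 45^16 ≡ 13² = 169 ≡ 10. Multiply: (-8)^24 ≡ 45^16 × 45^8 ≡ 10 × 13 (mod 53): 10 × 13 = 130 ≡ 24. So (-8)^24 ≡ 24 (mod 53).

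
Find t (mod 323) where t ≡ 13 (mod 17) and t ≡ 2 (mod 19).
M = 17 × 19 = 323. M₁ = 19, y₁ ≡ 9 (mod 17). M₂ = 17, y₂ ≡ 9 (mod 19). t = 13×19×9 + 2×17×9 ≡ 268 (mod 323)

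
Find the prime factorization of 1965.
3 × 5 × 131

Divide by primes starting from smallest:
1965 ÷ 3 = 655
655 ÷ 5 = 131
131 ÷ 131 = 1

1965 = 3 × 5 × 131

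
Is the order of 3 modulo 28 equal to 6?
Yes, ord_28(3) = 6.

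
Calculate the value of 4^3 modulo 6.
3 = 2 + 1 (binary 11). Repeated squaring mod 6: 4^1 ≡ 4; 4^2 ≡ 4² = 16 ≡ 4. Multiply: 4^3 = 4^2 × 4^1 ≡ 4 × 4 (mod 6): 4 × 4 = 16 ≡ 4. So 4^3 ≡ 4 (mod 6).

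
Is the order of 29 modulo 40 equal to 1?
No, the actual order is 2, not 1.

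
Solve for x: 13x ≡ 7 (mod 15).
4

Since gcd(13, 15) = 1 divides 7, a solution exists.
Multiply both sides by the inverse of 13 mod 15:
  13^(-1) mod 15 = 7
  x ≡ 7 × 7 ≡ 49 ≡ 4 (mod 15)
Verification: 13 × 4 = 52 = 3 × 15 + 7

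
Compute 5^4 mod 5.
5 ≡ 0 (mod 5). 4 = 4 (binary 100). Repeated squaring mod 5: 0^1 ≡ 0; 0^2 ≡ 0² = 0 ≡ 0; 0^4 ≡ 0² = 0 ≡ 0. So 5^4 ≡ 0 (mod 5).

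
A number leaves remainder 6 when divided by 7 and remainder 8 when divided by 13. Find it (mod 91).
M = 7 × 13 = 91. M₁ = 13, y₁ ≡ 6 (mod 7). M₂ = 7, y₂ ≡ 2 (mod 13). r = 6×13×6 + 8×7×2 ≡ 34 (mod 91)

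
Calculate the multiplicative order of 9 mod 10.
Powers of 9 mod 10: 9^1≡9, 9^2≡1. Order = 2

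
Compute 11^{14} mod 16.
9

Using successive squaring:
Binary expansion of 14: 1110
Powers of 11 mod 16 (each is the square of the previous):
  11^1 ≡ 11 (mod 16)
  11^2 ≡ 11² = 121 ≡ 9 (mod 16)
  11^4 ≡ 9² = 81 ≡ 1 (mod 16)
  11^8 ≡ 1² = 1 ≡ 1 (mod 16)
14 = 8 + 4 + 2, so 11^14 = 11^8 × 11^4 × 11^2 ≡ 1 × 1 × 9 (mod 16)
Multiplying step by step:
  1 × 1 = 1 ≡ 1 (mod 16)
  1 × 9 = 9 ≡ 9 (mod 16)
Result: 11^14 ≡ 9 (mod 16)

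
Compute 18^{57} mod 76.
56

Using successive squaring:
Binary expansion of 57: 111001
Powers of 18 mod 76 (each is the square of the previous):
  18^1 ≡ 18 (mod 76)
  18^2 ≡ 18² = 324 ≡ 20 (mod 76)
  18^4 ≡ 20² = 400 ≡ 20 (mod 76)
  18^8 ≡ 20² = 400 ≡ 20 (mod 76)
  18^16 ≡ 20² = 400 ≡ 20 (mod 76)
  18^32 ≡ 20² = 400 ≡ 20 (mod 76)
57 = 32 + 16 + 8 + 1, so 18^57 = 18^32 × 18^16 × 18^8 × 18^1 ≡ 20 × 20 × 20 × 18 (mod 76)
Multiplying step by step:
  20 × 20 = 400 ≡ 20 (mod 76)
  20 × 20 = 400 ≡ 20 (mod 76)
  20 × 18 = 360 ≡ 56 (mod 76)
Result: 18^57 ≡ 56 (mod 76)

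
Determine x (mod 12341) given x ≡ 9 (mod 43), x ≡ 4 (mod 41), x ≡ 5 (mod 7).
2546

Using the Chinese Remainder Theorem:
M = product of moduli = 12341
For equation 1: M_1 = 287, 287 ≡ 29 (mod 43), inverse of 287 mod 43 is 3 (check: 29 × 3 = 87 ≡ 1 (mod 43))
For equation 2: M_2 = 301, 301 ≡ 14 (mod 41), inverse of 301 mod 41 is 3 (check: 14 × 3 = 42 ≡ 1 (mod 41))
For equation 3: M_3 = 1763, 1763 ≡ 6 (mod 7), inverse of 1763 mod 7 is 6 (check: 6 × 6 = 36 ≡ 1 (mod 7))
Combine: x ≡ Σ r_i×M_i×(M_i⁻¹ mod m_i) = 9×287×3 + 4×301×3 + 5×1763×6 = 7749 + 3612 + 52890 = 64251
64251 mod 12341 = 2546
x ≡ 2546 (mod 12341)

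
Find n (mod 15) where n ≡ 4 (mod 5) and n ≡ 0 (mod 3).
M = 5 × 3 = 15. M₁ = 3, y₁ ≡ 2 (mod 5). M₂ = 5, y₂ ≡ 2 (mod 3). n = 4×3×2 + 0×5×2 ≡ 9 (mod 15)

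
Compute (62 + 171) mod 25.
8

(62 + 171) = 233
233 mod 25 = 8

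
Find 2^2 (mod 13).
2 = 2 (binary 10). Repeated squaring mod 13: 2^1 ≡ 2; 2^2 ≡ 2² = 4 ≡ 4. So 2^2 ≡ 4 (mod 13).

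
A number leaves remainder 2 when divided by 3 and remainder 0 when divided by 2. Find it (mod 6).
M = 3 × 2 = 6. M₁ = 2, y₁ ≡ 2 (mod 3). M₂ = 3, y₂ ≡ 1 (mod 2). z = 2×2×2 + 0×3×1 ≡ 2 (mod 6)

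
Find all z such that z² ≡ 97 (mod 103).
The square roots of 97 mod 103 are 32 and 71. Verify: 32² = 1024 ≡ 97 (mod 103)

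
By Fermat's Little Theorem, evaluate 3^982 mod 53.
By Fermat: 3^{52} ≡ 1 (mod 53). 982 ≡ 46 (mod 52). So 3^{982} ≡ 3^{46} ≡ 4 (mod 53)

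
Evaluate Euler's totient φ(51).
32

Prime factorization: 51 = 3 × 17
Using the formula φ(n) = n × Π(1 - 1/p) for each prime factor p:
φ(51) = 51 × (1 - 1/3) × (1 - 1/17)
φ(51) = 32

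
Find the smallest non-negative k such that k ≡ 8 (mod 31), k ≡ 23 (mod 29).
690

Using the Chinese Remainder Theorem:
M = product of moduli = 899
For equation 1: M_1 = 29, 29 ≡ 29 (mod 31), inverse of 29 mod 31 is 15 (check: 29 × 15 = 435 ≡ 1 (mod 31))
For equation 2: M_2 = 31, 31 ≡ 2 (mod 29), inverse of 31 mod 29 is 15 (check: 2 × 15 = 30 ≡ 1 (mod 29))
Combine: k ≡ Σ r_i×M_i×(M_i⁻¹ mod m_i) = 8×29×15 + 23×31×15 = 3480 + 10695 = 14175
14175 mod 899 = 690
k ≡ 690 (mod 899)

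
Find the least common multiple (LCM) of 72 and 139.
10008

First find GCD(72, 139) using the Euclidean algorithm:
72 = 0 × 139 + 72
139 = 1 × 72 + 67
72 = 1 × 67 + 5
67 = 13 × 5 + 2
5 = 2 × 2 + 1
2 = 2 × 1 + 0
GCD(72, 139) = 1

LCM formula: LCM(a, b) = (a × b) / GCD(a, b)
LCM(72, 139) = (72 × 139) / 1
LCM(72, 139) = 10008 / 1
LCM(72, 139) = 10008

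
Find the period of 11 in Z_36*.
Powers of 11 mod 36: 11^1≡11, 11^2≡13, 11^3≡35, 11^4≡25, 11^5≡23, 11^6≡1. Order = 6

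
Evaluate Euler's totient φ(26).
12

Prime factorization: 26 = 2 × 13
Using the formula φ(n) = n × Π(1 - 1/p) for each prime factor p:
φ(26) = 26 × (1 - 1/2) × (1 - 1/13)
φ(26) = 12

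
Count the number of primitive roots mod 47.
Number of primitive roots mod 47 = φ(46) = 22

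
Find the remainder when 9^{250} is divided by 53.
By Fermat: 9^{52} ≡ 1 (mod 53). 250 = 4×52 + 42. So 9^{250} ≡ 9^{42} ≡ 13 (mod 53)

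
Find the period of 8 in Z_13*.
Powers of 8 mod 13: 8^1≡8, 8^2≡12, 8^3≡5, 8^4≡1. Order = 4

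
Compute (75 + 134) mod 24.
17

(75 + 134) = 209
209 mod 24 = 17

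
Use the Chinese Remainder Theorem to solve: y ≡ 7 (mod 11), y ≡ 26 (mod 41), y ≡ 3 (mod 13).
887

Using the Chinese Remainder Theorem:
M = product of moduli = 5863
For equation 1: M_1 = 533, 533 ≡ 5 (mod 11), inverse of 533 mod 11 is 9 (check: 5 × 9 = 45 ≡ 1 (mod 11))
For equation 2: M_2 = 143, 143 ≡ 20 (mod 41), inverse of 143 mod 41 is 39 (check: 20 × 39 = 780 ≡ 1 (mod 41))
For equation 3: M_3 = 451, 451 ≡ 9 (mod 13), inverse of 451 mod 13 is 3 (check: 9 × 3 = 27 ≡ 1 (mod 13))
Combine: y ≡ Σ r_i×M_i×(M_i⁻¹ mod m_i) = 7×533×9 + 26×143×39 + 3×451×3 = 33579 + 145002 + 4059 = 182640
182640 mod 5863 = 887
y ≡ 887 (mod 5863)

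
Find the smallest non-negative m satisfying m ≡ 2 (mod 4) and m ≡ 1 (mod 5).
M = 4 × 5 = 20. M₁ = 5, y₁ ≡ 1 (mod 4). M₂ = 4, y₂ ≡ 4 (mod 5). m = 2×5×1 + 1×4×4 ≡ 6 (mod 20)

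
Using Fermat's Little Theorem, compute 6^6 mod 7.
By Fermat's Little Theorem, 6^{6} ≡ 1 (mod 7) since 7 is prime and gcd(6, 7) = 1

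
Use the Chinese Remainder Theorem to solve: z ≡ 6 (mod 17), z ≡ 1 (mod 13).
M = 17 × 13 = 221. M₁ = 13, y₁ ≡ 4 (mod 17). M₂ = 17, y₂ ≡ 10 (mod 13). z = 6×13×4 + 1×17×10 ≡ 40 (mod 221)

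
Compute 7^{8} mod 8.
1

Using successive squaring:
Binary expansion of 8: 1000
Powers of 7 mod 8 (each is the square of the previous):
  7^1 ≡ 7 (mod 8)
  7^2 ≡ 7² = 49 ≡ 1 (mod 8)
  7^4 ≡ 1² = 1 ≡ 1 (mod 8)
  7^8 ≡ 1² = 1 ≡ 1 (mod 8)
8 is a power of 2, so 7^8 is the last square: ≡ 1 (mod 8)
Result: 7^8 ≡ 1 (mod 8)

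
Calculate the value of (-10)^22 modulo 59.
Using repeated squaring. (-10) ≡ 49 (mod 59). 22 = 16 + 4 + 2 (binary 10110). Repeated squaring mod 59: 49^1 ≡ 49; 49^2 ≡ 49² = 2401 ≡ 41; 49^4 ≡ 41² = 1681 ≡ 29; 49^8 ≡ 29² = 841 ≡ 15; 49^16 ≡ 15² = 225 ≡ 48. Multiply: (-10)^22 ≡ 49^16 × 49^4 × 49^2 ≡ 48 × 29 × 41 (mod 59): 48 × 29 = 1392 ≡ 35; 35 × 41 = 1435 ≡ 19. So (-10)^22 ≡ 19 (mod 59).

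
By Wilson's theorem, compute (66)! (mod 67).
By Wilson's theorem, (66)! ≡ -1 ≡ 66 (mod 67)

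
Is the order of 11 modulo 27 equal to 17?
No, the actual order is 18, not 17.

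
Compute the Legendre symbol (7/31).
(7/31) = 7^{15} mod 31 = 1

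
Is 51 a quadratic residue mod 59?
By Euler's criterion: 51^{29} ≡ 1 (mod 59). Since this equals 1, 51 is a QR.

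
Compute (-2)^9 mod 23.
(-2) ≡ 21 (mod 23). 9 = 8 + 1 (binary 1001). Repeated squaring mod 23: 21^1 ≡ 21; 21^2 ≡ 21² = 441 ≡ 4; 21^4 ≡ 4² = 16 ≡ 16; 21^8 ≡ 16² = 256 ≡ 3. Multiply: (-2)^9 ≡ 21^8 × 21^1 ≡ 3 × 21 (mod 23): 3 × 21 = 63 ≡ 17. So (-2)^9 ≡ 17 (mod 23).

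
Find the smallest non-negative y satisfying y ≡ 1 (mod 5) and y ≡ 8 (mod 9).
M = 5 × 9 = 45. M₁ = 9, y₁ ≡ 4 (mod 5). M₂ = 5, y₂ ≡ 2 (mod 9). y = 1×9×4 + 8×5×2 ≡ 26 (mod 45)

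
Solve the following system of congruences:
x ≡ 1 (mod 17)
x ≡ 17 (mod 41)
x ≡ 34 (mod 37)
13465

Using the Chinese Remainder Theorem:
M = product of moduli = 25789
For equation 1: M_1 = 1517, 1517 ≡ 4 (mod 17), inverse of 1517 mod 17 is 13 (check: 4 × 13 = 52 ≡ 1 (mod 17))
For equation 2: M_2 = 629, 629 ≡ 14 (mod 41), inverse of 629 mod 41 is 3 (check: 14 × 3 = 42 ≡ 1 (mod 41))
For equation 3: M_3 = 697, 697 ≡ 31 (mod 37), inverse of 697 mod 37 is 6 (check: 31 × 6 = 186 ≡ 1 (mod 37))
Combine: x ≡ Σ r_i×M_i×(M_i⁻¹ mod m_i) = 1×1517×13 + 17×629×3 + 34×697×6 = 19721 + 32079 + 142188 = 193988
193988 mod 25789 = 13465
x ≡ 13465 (mod 25789)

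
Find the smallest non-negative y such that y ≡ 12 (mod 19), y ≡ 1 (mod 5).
31

Using the Chinese Remainder Theorem:
M = product of moduli = 95
For equation 1: M_1 = 5, 5 ≡ 5 (mod 19), inverse of 5 mod 19 is 4 (check: 5 × 4 = 20 ≡ 1 (mod 19))
For equation 2: M_2 = 19, 19 ≡ 4 (mod 5), inverse of 19 mod 5 is 4 (check: 4 × 4 = 16 ≡ 1 (mod 5))
Combine: y ≡ Σ r_i×M_i×(M_i⁻¹ mod m_i) = 12×5×4 + 1×19×4 = 240 + 76 = 316
316 mod 95 = 31
y ≡ 31 (mod 95)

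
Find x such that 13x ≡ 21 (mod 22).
5

Since gcd(13, 22) = 1 divides 21, a solution exists.
Multiply both sides by the inverse of 13 mod 22:
  13^(-1) mod 22 = 17
  x ≡ 17 × 21 ≡ 357 ≡ 5 (mod 22)
Verification: 13 × 5 = 65 = 2 × 22 + 21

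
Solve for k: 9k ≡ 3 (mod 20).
7

Since gcd(9, 20) = 1 divides 3, a solution exists.
Multiply both sides by the inverse of 9 mod 20:
  9^(-1) mod 20 = 9
  x ≡ 9 × 3 ≡ 27 ≡ 7 (mod 20)
Verification: 9 × 7 = 63 = 3 × 20 + 3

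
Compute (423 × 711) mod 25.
3

(423 × 711) = 300753
300753 mod 25 = 3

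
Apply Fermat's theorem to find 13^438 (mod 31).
By Fermat: 13^{30} ≡ 1 (mod 31). 438 ≡ 18 (mod 30). So 13^{438} ≡ 13^{18} ≡ 4 (mod 31)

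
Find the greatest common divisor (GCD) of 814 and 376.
2

Using the Euclidean algorithm:
814 = 2 × 376 + 62
376 = 6 × 62 + 4
62 = 15 × 4 + 2
4 = 2 × 2 + 0

GCD(814, 376) = 2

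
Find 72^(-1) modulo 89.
68

Using Extended Euclidean Algorithm:
gcd(72, 89) = 1
Bezout coefficients: 72 × -21 + 89 × 17 = 1
So 72 × -21 ≡ 1 (mod 89)
The inverse is -21 mod 89 = 68
Verification: 72 × 68 = 4896 = 55 × 89 + 1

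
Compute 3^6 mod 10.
6 = 4 + 2 (binary 110). Repeated squaring mod 10: 3^1 ≡ 3; 3^2 ≡ 3² = 9 ≡ 9; 3^4 ≡ 9² = 81 ≡ 1. Multiply: 3^6 = 3^4 × 3^2 ≡ 1 × 9 (mod 10): 1 × 9 = 9 ≡ 9. So 3^6 ≡ 9 (mod 10).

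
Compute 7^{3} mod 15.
13

Using successive squaring:
Binary expansion of 3: 11
Powers of 7 mod 15 (each is the square of the previous):
  7^1 ≡ 7 (mod 15)
  7^2 ≡ 7² = 49 ≡ 4 (mod 15)
3 = 2 + 1, so 7^3 = 7^2 × 7^1 ≡ 4 × 7 (mod 15)
Multiplying step by step:
  4 × 7 = 28 ≡ 13 (mod 15)
Result: 7^3 ≡ 13 (mod 15)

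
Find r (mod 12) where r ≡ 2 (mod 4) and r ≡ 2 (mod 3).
M = 4 × 3 = 12. M₁ = 3, y₁ ≡ 3 (mod 4). M₂ = 4, y₂ ≡ 1 (mod 3). r = 2×3×3 + 2×4×1 ≡ 2 (mod 12)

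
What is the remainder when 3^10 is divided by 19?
10 = 8 + 2 (binary 1010). Repeated squaring mod 19: 3^1 ≡ 3; 3^2 ≡ 3² = 9 ≡ 9; 3^4 ≡ 9² = 81 ≡ 5; 3^8 ≡ 5² = 25 ≡ 6. Multiply: 3^10 = 3^8 × 3^2 ≡ 6 × 9 (mod 19): 6 × 9 = 54 ≡ 16. So 3^10 ≡ 16 (mod 19).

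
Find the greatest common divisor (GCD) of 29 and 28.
1

Using the Euclidean algorithm:
29 = 1 × 28 + 1
28 = 28 × 1 + 0

GCD(29, 28) = 1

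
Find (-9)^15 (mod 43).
Using repeated squaring. (-9) ≡ 34 (mod 43). 15 = 8 + 4 + 2 + 1 (binary 1111). Repeated squaring mod 43: 34^1 ≡ 34; 34^2 ≡ 34² = 1156 ≡ 38; 34^4 ≡ 38² = 1444 ≡ 25; 34^8 ≡ 25² = 625 ≡ 23. Multiply: (-9)^15 ≡ 34^8 × 34^4 × 34^2 × 34^1 ≡ 23 × 25 × 38 × 34 (mod 43): 23 × 25 = 575 ≡ 16; 16 × 38 = 608 ≡ 6; 6 × 34 = 204 ≡ 32. So (-9)^15 ≡ 32 (mod 43).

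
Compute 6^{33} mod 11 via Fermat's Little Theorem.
7

By Fermat's Little Theorem, a^(p-1) ≡ 1 (mod p) for prime p and gcd(a, p) = 1
Here p = 11, so 6^10 ≡ 1 (mod 11)
We can reduce the exponent: 33 mod 10 = 3
So 6^33 ≡ 6^3 (mod 11)
Computing: 6^3 mod 11 = 7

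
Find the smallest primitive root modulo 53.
p - 1 = 52 has prime divisors 2, 13. h is a primitive root mod 53 iff h^(52/q) ≢ 1 (mod 53) for each such q.
h = 2: 2^26 ≡ 52, 2^4 ≡ 16 (mod 53); none is 1, so 2 has order 52 and is a primitive root.
The smallest primitive root mod 53 is g = 2.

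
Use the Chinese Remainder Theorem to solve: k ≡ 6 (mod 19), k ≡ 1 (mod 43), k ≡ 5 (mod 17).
9848

Using the Chinese Remainder Theorem:
M = product of moduli = 13889
For equation 1: M_1 = 731, 731 ≡ 9 (mod 19), inverse of 731 mod 19 is 17 (check: 9 × 17 = 153 ≡ 1 (mod 19))
For equation 2: M_2 = 323, 323 ≡ 22 (mod 43), inverse of 323 mod 43 is 2 (check: 22 × 2 = 44 ≡ 1 (mod 43))
For equation 3: M_3 = 817, 817 ≡ 1 (mod 17), inverse of 817 mod 17 is 1 (check: 1 × 1 = 1 ≡ 1 (mod 17))
Combine: k ≡ Σ r_i×M_i×(M_i⁻¹ mod m_i) = 6×731×17 + 1×323×2 + 5×817×1 = 74562 + 646 + 4085 = 79293
79293 mod 13889 = 9848
k ≡ 9848 (mod 13889)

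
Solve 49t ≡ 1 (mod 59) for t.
49^(-1) ≡ 53 (mod 59). Verification: 49 × 53 = 2597 ≡ 1 (mod 59)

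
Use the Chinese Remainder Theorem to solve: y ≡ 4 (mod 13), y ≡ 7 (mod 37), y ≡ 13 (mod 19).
7518

Using the Chinese Remainder Theorem:
M = product of moduli = 9139
For equation 1: M_1 = 703, 703 ≡ 1 (mod 13), inverse of 703 mod 13 is 1 (check: 1 × 1 = 1 ≡ 1 (mod 13))
For equation 2: M_2 = 247, 247 ≡ 25 (mod 37), inverse of 247 mod 37 is 3 (check: 25 × 3 = 75 ≡ 1 (mod 37))
For equation 3: M_3 = 481, 481 ≡ 6 (mod 19), inverse of 481 mod 19 is 16 (check: 6 × 16 = 96 ≡ 1 (mod 19))
Combine: y ≡ Σ r_i×M_i×(M_i⁻¹ mod m_i) = 4×703×1 + 7×247×3 + 13×481×16 = 2812 + 5187 + 100048 = 108047
108047 mod 9139 = 7518
y ≡ 7518 (mod 9139)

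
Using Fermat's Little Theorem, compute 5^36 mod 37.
By Fermat's Little Theorem, 5^{36} ≡ 1 (mod 37) since 37 is prime and gcd(5, 37) = 1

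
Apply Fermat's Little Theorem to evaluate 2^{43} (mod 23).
12

By Fermat's Little Theorem, a^(p-1) ≡ 1 (mod p) for prime p and gcd(a, p) = 1
Here p = 23, so 2^22 ≡ 1 (mod 23)
We can reduce the exponent: 43 mod 22 = 21
So 2^43 ≡ 2^21 (mod 23)
Computing: 2^21 mod 23 = 12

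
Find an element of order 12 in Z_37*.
8 has order 12 mod 37 since 8^{12} ≡ 1 (mod 37) and no smaller power works.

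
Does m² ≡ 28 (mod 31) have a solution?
By Euler's criterion: 28^{15} ≡ 1 (mod 31). Since this equals 1, 28 is a QR.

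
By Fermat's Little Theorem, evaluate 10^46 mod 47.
By Fermat's Little Theorem, 10^{46} ≡ 1 (mod 47) since 47 is prime and gcd(10, 47) = 1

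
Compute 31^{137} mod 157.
122

Using successive squaring:
Binary expansion of 137: 10001001
Powers of 31 mod 157 (each is the square of the previous):
  31^1 ≡ 31 (mod 157)
  31^2 ≡ 31² = 961 ≡ 19 (mod 157)
  31^4 ≡ 19² = 361 ≡ 47 (mod 157)
  31^8 ≡ 47² = 2209 ≡ 11 (mod 157)
  31^16 ≡ 11² = 121 ≡ 121 (mod 157)
  31^32 ≡ 121² = 14641 ≡ 40 (mod 157)
  31^64 ≡ 40² = 1600 ≡ 30 (mod 157)
  31^128 ≡ 30² = 900 ≡ 115 (mod 157)
137 = 128 + 8 + 1, so 31^137 = 31^128 × 31^8 × 31^1 ≡ 115 × 11 × 31 (mod 157)
Multiplying step by step:
  115 × 11 = 1265 ≡ 9 (mod 157)
  9 × 31 = 279 ≡ 122 (mod 157)
Result: 31^137 ≡ 122 (mod 157)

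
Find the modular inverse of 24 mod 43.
24^(-1) ≡ 9 (mod 43). Verification: 24 × 9 = 216 ≡ 1 (mod 43)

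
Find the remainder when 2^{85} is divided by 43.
By Fermat: 2^{42} ≡ 1 (mod 43). 85 = 2×42 + 1. So 2^{85} ≡ 2^{1} ≡ 2 (mod 43)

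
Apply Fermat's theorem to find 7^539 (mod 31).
By Fermat: 7^{30} ≡ 1 (mod 31). 539 ≡ 29 (mod 30). So 7^{539} ≡ 7^{29} ≡ 9 (mod 31)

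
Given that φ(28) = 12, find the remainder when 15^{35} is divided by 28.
By Euler: 15^{12} ≡ 1 (mod 28) since gcd(15, 28) = 1. 35 = 2×12 + 11. So 15^{35} ≡ 15^{11} ≡ 15 (mod 28)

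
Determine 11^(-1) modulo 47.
11^(-1) ≡ 30 (mod 47). Verification: 11 × 30 = 330 ≡ 1 (mod 47)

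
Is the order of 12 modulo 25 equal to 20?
Yes, ord_25(12) = 20.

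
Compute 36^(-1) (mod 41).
36^(-1) ≡ 8 (mod 41). Verification: 36 × 8 = 288 ≡ 1 (mod 41)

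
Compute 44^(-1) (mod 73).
5

Using Extended Euclidean Algorithm:
gcd(44, 73) = 1
Bezout coefficients: 44 × 5 + 73 × -3 = 1
So 44 × 5 ≡ 1 (mod 73)
The inverse is 5 mod 73 = 5
Verification: 44 × 5 = 220 = 3 × 73 + 1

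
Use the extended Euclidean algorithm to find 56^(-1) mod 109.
Extended GCD: 56(37) + 109(-19) = 1. So 56^(-1) ≡ 37 ≡ 37 (mod 109). Verify: 56 × 37 = 2072 ≡ 1 (mod 109)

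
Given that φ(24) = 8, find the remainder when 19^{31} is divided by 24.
By Euler: 19^{8} ≡ 1 (mod 24) since gcd(19, 24) = 1. 31 = 3×8 + 7. So 19^{31} ≡ 19^{7} ≡ 19 (mod 24)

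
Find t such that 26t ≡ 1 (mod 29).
26^(-1) ≡ 19 (mod 29). Verification: 26 × 19 = 494 ≡ 1 (mod 29)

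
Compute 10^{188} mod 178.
16

Using successive squaring:
Binary expansion of 188: 10111100
Powers of 10 mod 178 (each is the square of the previous):
  10^1 ≡ 10 (mod 178)
  10^2 ≡ 10² = 100 ≡ 100 (mod 178)
  10^4 ≡ 100² = 10000 ≡ 32 (mod 178)
  10^8 ≡ 32² = 1024 ≡ 134 (mod 178)
  10^16 ≡ 134² = 17956 ≡ 156 (mod 178)
  10^32 ≡ 156² = 24336 ≡ 128 (mod 178)
  10^64 ≡ 128² = 16384 ≡ 8 (mod 178)
  10^128 ≡ 8² = 64 ≡ 64 (mod 178)
188 = 128 + 32 + 16 + 8 + 4, so 10^188 = 10^128 × 10^32 × 10^16 × 10^8 × 10^4 ≡ 64 × 128 × 156 × 134 × 32 (mod 178)
Multiplying step by step:
  64 × 128 = 8192 ≡ 4 (mod 178)
  4 × 156 = 624 ≡ 90 (mod 178)
  90 × 134 = 12060 ≡ 134 (mod 178)
  134 × 32 = 4288 ≡ 16 (mod 178)
Result: 10^188 ≡ 16 (mod 178)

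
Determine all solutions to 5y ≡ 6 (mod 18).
12

Since gcd(5, 18) = 1 divides 6, a solution exists.
Multiply both sides by the inverse of 5 mod 18:
  5^(-1) mod 18 = 11
  x ≡ 11 × 6 ≡ 66 ≡ 12 (mod 18)
Verification: 5 × 12 = 60 = 3 × 18 + 6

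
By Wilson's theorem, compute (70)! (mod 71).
By Wilson's theorem, (70)! ≡ -1 ≡ 70 (mod 71)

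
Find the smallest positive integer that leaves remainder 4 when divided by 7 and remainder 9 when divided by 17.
M = 7 × 17 = 119. M₁ = 17, y₁ ≡ 5 (mod 7). M₂ = 7, y₂ ≡ 5 (mod 17). r = 4×17×5 + 9×7×5 ≡ 60 (mod 119). The smallest positive such number is 60.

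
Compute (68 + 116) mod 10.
4

(68 + 116) = 184
184 mod 10 = 4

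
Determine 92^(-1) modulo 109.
92^(-1) ≡ 32 (mod 109). Verification: 92 × 32 = 2944 ≡ 1 (mod 109)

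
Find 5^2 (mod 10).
2 = 2 (binary 10). Repeated squaring mod 10: 5^1 ≡ 5; 5^2 ≡ 5² = 25 ≡ 5. So 5^2 ≡ 5 (mod 10).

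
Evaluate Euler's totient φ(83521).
78608

Prime factorization: 83521 = 17^4
Using the formula φ(n) = n × Π(1 - 1/p) for each prime factor p:
φ(83521) = 83521 × (1 - 1/17)
φ(83521) = 78608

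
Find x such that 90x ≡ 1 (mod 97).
90^(-1) ≡ 83 (mod 97). Verification: 90 × 83 = 7470 ≡ 1 (mod 97)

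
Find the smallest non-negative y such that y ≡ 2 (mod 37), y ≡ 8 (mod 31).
39

Using the Chinese Remainder Theorem:
M = product of moduli = 1147
For equation 1: M_1 = 31, 31 ≡ 31 (mod 37), inverse of 31 mod 37 is 6 (check: 31 × 6 = 186 ≡ 1 (mod 37))
For equation 2: M_2 = 37, 37 ≡ 6 (mod 31), inverse of 37 mod 31 is 26 (check: 6 × 26 = 156 ≡ 1 (mod 31))
Combine: y ≡ Σ r_i×M_i×(M_i⁻¹ mod m_i) = 2×31×6 + 8×37×26 = 372 + 7696 = 8068
8068 mod 1147 = 39
y ≡ 39 (mod 1147)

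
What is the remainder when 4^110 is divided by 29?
Using Fermat: 4^{28} ≡ 1 (mod 29). 110 ≡ 26 (mod 28). So 4^{110} ≡ 4^{26} ≡ 20 (mod 29)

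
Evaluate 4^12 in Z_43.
Using repeated squaring. 12 = 8 + 4 (binary 1100). Repeated squaring mod 43: 4^1 ≡ 4; 4^2 ≡ 4² = 16 ≡ 16; 4^4 ≡ 16² = 256 ≡ 41; 4^8 ≡ 41² = 1681 ≡ 4. Multiply: 4^12 = 4^8 × 4^4 ≡ 4 × 41 (mod 43): 4 × 41 = 164 ≡ 35. So 4^12 ≡ 35 (mod 43).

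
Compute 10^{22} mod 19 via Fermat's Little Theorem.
6

By Fermat's Little Theorem, a^(p-1) ≡ 1 (mod p) for prime p and gcd(a, p) = 1
Here p = 19, so 10^18 ≡ 1 (mod 19)
We can reduce the exponent: 22 mod 18 = 4
So 10^22 ≡ 10^4 (mod 19)
Computing: 10^4 mod 19 = 6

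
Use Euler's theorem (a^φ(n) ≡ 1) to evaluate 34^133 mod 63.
By Euler: 34^{36} ≡ 1 (mod 63) since gcd(34, 63) = 1. 133 = 3×36 + 25. So 34^{133} ≡ 34^{25} ≡ 34 (mod 63)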